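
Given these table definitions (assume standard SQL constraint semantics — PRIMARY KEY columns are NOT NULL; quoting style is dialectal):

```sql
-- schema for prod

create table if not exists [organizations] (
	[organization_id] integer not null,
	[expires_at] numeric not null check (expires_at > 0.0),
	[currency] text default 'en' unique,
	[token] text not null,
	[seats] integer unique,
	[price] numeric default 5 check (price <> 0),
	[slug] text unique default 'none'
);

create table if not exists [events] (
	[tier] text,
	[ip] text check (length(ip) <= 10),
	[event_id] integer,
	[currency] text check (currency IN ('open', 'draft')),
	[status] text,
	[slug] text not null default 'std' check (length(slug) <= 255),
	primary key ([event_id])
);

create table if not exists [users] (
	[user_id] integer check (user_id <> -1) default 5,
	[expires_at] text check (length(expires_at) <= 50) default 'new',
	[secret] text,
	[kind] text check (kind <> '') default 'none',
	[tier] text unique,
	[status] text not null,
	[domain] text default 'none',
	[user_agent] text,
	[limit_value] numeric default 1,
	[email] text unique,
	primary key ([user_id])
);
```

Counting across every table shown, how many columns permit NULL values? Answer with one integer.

organizations: 4 nullable (currency, seats, price, slug — PK none and explicit NOT NULL columns excluded).
events: 4 nullable (tier, ip, currency, status — PK (event_id) and explicit NOT NULL columns excluded).
users: 8 nullable (expires_at, secret, kind, tier, domain, user_agent, limit_value, email — PK (user_id) and explicit NOT NULL columns excluded).
Total: 4 + 4 + 8 = 16.

16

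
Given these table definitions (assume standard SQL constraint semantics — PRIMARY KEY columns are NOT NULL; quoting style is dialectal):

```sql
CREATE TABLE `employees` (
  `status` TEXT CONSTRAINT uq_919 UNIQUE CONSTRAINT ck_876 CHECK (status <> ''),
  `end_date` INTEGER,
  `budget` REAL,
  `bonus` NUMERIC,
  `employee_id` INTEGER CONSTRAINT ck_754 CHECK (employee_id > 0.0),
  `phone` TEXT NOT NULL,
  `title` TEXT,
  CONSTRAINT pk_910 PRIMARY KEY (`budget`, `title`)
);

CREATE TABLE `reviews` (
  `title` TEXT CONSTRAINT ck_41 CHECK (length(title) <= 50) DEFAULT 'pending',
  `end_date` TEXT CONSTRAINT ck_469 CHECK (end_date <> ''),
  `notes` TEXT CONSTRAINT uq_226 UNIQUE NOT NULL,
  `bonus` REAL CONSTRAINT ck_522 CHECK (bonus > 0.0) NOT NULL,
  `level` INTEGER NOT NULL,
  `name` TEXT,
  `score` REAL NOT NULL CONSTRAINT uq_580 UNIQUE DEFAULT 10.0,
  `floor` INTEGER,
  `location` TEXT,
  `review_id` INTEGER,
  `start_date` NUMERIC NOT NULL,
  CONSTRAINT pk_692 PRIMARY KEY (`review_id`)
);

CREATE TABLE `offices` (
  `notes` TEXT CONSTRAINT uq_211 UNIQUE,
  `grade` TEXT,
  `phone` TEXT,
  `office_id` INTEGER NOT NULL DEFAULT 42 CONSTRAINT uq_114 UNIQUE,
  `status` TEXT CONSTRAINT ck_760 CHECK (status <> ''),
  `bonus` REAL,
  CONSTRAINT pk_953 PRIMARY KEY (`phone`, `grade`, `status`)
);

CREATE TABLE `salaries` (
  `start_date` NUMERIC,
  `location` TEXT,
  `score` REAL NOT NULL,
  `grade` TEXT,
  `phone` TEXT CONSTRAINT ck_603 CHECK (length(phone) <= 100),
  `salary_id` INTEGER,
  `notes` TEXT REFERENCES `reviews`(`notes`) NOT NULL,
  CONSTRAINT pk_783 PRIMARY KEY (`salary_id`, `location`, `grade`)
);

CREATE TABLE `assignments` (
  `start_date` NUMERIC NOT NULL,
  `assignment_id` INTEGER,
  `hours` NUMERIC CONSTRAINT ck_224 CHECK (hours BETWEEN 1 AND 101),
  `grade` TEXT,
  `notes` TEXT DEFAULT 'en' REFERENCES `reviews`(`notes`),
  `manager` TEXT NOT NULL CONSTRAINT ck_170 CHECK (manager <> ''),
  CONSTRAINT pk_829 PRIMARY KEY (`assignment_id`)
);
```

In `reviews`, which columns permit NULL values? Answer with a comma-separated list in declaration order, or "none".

title, end_date, name, floor, location

- title: CHECK does not forbid NULL (a CHECK constraint passes when its expression is NULL) → nullable.
- end_date: CHECK does not forbid NULL (a CHECK constraint passes when its expression is NULL) → nullable.
- notes: declared NOT NULL → not nullable.
- bonus: declared NOT NULL → not nullable.
- level: declared NOT NULL → not nullable.
- name: no NOT NULL constraint applies → nullable.
- score: declared NOT NULL → not nullable.
- floor: no NOT NULL constraint applies → nullable.
- location: no NOT NULL constraint applies → nullable.
- review_id: part of the PRIMARY KEY, which implies NOT NULL → not nullable.
- start_date: declared NOT NULL → not nullable.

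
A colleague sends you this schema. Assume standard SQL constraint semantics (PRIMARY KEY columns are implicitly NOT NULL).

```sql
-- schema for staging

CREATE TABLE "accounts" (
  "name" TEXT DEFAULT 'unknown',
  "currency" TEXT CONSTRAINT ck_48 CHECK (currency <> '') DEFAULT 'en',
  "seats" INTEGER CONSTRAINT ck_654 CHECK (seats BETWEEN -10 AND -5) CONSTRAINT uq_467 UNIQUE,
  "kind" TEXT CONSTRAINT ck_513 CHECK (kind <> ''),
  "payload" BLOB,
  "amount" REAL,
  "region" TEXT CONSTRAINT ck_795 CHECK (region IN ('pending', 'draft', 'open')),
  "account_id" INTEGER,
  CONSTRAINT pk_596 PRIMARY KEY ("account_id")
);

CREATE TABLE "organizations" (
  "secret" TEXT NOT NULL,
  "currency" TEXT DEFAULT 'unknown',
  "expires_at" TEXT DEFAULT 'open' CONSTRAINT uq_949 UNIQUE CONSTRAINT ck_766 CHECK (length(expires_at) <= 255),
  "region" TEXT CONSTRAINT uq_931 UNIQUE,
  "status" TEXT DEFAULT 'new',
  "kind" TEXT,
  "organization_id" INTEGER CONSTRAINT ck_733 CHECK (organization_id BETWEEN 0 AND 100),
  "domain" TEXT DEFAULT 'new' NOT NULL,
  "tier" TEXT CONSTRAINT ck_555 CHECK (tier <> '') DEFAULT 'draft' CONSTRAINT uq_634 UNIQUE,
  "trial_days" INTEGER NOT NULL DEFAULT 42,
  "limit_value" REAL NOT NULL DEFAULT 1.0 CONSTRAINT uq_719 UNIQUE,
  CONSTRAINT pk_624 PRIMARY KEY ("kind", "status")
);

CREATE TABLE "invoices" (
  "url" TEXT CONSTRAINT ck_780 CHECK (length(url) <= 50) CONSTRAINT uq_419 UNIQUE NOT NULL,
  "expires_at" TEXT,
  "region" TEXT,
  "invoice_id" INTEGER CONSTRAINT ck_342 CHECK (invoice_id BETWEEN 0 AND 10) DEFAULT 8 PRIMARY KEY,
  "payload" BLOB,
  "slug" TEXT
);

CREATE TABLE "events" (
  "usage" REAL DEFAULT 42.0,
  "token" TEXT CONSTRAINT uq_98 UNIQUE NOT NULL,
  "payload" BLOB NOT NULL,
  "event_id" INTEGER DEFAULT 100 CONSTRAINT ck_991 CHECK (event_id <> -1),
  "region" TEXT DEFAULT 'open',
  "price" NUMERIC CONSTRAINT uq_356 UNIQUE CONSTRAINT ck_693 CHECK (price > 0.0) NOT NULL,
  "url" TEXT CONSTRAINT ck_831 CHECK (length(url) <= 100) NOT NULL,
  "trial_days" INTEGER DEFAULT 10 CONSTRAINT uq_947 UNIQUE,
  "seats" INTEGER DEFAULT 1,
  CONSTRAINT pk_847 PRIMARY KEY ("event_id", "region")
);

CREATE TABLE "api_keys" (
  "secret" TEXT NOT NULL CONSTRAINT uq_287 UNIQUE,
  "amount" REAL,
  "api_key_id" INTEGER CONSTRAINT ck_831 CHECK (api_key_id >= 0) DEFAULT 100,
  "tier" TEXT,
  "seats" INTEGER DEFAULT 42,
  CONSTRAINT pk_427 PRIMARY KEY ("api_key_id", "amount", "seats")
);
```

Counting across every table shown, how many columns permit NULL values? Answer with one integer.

accounts: 7 nullable (name, currency, seats, kind, payload, amount, region — PK (account_id) and explicit NOT NULL columns excluded).
organizations: 5 nullable (currency, expires_at, region, organization_id, tier — PK (kind, status) and explicit NOT NULL columns excluded).
invoices: 4 nullable (expires_at, region, payload, slug — PK (invoice_id) and explicit NOT NULL columns excluded).
events: 3 nullable (usage, trial_days, seats — PK (event_id, region) and explicit NOT NULL columns excluded).
api_keys: 1 nullable (tier — PK (api_key_id, amount, seats) and explicit NOT NULL columns excluded).
Total: 7 + 5 + 4 + 3 + 1 = 20.

20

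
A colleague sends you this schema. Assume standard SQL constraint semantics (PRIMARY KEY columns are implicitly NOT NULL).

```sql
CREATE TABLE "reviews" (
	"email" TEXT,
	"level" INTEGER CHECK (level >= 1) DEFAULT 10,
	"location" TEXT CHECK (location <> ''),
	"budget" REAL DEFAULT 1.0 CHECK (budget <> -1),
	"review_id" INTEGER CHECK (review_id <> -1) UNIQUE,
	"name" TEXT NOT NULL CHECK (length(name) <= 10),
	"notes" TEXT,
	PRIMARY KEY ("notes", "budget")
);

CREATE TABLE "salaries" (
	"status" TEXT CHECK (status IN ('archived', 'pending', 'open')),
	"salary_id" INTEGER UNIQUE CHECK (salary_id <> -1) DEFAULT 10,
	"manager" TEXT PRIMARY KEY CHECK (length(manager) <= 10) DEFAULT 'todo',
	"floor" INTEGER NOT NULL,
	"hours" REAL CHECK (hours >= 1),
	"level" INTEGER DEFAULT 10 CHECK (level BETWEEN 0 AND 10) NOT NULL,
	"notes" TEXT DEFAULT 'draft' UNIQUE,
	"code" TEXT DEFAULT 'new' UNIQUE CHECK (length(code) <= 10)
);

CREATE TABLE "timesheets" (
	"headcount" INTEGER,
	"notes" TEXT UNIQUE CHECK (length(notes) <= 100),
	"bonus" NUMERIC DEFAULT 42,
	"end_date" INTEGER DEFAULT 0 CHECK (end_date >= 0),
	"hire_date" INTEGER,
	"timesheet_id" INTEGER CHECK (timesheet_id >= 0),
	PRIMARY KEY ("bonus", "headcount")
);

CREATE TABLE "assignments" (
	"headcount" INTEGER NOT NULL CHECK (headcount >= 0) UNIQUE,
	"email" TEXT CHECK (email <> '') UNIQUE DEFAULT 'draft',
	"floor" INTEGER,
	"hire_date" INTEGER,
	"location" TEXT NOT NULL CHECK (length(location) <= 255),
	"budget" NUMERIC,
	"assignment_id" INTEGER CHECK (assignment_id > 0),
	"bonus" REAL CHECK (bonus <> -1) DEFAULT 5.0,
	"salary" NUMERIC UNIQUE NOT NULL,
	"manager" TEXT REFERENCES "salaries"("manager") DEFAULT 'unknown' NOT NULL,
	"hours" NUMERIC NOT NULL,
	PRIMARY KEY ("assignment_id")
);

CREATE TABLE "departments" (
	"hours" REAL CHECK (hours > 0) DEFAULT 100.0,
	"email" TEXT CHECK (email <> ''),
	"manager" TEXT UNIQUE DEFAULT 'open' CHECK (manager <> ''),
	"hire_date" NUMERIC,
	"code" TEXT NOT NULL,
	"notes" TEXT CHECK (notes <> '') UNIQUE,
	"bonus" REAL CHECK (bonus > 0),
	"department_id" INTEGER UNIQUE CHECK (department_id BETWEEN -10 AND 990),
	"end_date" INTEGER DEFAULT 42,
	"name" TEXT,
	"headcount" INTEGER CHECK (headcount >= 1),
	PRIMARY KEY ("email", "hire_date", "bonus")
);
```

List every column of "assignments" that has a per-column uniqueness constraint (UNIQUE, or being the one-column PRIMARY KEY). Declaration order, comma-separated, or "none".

- headcount: declared UNIQUE → unique.
- email: declared UNIQUE → unique.
- floor: no UNIQUE or single-column PK constraint.
- hire_date: no UNIQUE or single-column PK constraint.
- location: no UNIQUE or single-column PK constraint.
- budget: no UNIQUE or single-column PK constraint.
- assignment_id: single-column PRIMARY KEY → unique.
- bonus: no UNIQUE or single-column PK constraint.
- salary: declared UNIQUE → unique.
- manager: no UNIQUE or single-column PK constraint.
- hours: no UNIQUE or single-column PK constraint.

headcount, email, assignment_id, salary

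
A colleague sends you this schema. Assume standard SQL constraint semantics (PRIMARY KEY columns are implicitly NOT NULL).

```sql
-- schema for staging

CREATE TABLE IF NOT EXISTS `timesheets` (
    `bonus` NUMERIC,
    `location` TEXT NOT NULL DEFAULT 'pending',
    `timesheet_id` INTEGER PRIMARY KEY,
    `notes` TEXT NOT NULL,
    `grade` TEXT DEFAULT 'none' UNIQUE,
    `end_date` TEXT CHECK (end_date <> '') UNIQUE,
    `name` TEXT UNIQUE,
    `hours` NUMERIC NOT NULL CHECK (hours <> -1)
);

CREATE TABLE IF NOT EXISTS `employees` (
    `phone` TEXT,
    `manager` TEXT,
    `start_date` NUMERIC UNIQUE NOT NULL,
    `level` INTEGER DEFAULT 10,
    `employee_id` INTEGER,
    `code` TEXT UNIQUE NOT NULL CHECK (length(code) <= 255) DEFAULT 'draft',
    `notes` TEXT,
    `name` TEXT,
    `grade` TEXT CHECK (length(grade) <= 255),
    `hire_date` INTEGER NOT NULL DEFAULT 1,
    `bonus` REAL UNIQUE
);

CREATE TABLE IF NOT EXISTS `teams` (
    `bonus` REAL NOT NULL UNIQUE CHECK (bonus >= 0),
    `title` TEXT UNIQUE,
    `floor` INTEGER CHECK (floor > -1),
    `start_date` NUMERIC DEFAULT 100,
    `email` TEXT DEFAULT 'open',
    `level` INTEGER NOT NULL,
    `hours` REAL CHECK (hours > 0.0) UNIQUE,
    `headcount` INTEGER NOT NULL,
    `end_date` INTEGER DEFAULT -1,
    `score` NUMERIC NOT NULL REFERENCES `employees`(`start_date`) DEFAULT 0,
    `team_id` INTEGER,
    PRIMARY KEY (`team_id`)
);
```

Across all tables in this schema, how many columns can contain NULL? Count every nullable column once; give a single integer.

18

timesheets: 4 nullable (bonus, grade, end_date, name — PK (timesheet_id) and explicit NOT NULL columns excluded).
employees: 8 nullable (phone, manager, level, employee_id, notes, name, grade, bonus — PK none and explicit NOT NULL columns excluded).
teams: 6 nullable (title, floor, start_date, email, hours, end_date — PK (team_id) and explicit NOT NULL columns excluded).
Total: 4 + 8 + 6 = 18.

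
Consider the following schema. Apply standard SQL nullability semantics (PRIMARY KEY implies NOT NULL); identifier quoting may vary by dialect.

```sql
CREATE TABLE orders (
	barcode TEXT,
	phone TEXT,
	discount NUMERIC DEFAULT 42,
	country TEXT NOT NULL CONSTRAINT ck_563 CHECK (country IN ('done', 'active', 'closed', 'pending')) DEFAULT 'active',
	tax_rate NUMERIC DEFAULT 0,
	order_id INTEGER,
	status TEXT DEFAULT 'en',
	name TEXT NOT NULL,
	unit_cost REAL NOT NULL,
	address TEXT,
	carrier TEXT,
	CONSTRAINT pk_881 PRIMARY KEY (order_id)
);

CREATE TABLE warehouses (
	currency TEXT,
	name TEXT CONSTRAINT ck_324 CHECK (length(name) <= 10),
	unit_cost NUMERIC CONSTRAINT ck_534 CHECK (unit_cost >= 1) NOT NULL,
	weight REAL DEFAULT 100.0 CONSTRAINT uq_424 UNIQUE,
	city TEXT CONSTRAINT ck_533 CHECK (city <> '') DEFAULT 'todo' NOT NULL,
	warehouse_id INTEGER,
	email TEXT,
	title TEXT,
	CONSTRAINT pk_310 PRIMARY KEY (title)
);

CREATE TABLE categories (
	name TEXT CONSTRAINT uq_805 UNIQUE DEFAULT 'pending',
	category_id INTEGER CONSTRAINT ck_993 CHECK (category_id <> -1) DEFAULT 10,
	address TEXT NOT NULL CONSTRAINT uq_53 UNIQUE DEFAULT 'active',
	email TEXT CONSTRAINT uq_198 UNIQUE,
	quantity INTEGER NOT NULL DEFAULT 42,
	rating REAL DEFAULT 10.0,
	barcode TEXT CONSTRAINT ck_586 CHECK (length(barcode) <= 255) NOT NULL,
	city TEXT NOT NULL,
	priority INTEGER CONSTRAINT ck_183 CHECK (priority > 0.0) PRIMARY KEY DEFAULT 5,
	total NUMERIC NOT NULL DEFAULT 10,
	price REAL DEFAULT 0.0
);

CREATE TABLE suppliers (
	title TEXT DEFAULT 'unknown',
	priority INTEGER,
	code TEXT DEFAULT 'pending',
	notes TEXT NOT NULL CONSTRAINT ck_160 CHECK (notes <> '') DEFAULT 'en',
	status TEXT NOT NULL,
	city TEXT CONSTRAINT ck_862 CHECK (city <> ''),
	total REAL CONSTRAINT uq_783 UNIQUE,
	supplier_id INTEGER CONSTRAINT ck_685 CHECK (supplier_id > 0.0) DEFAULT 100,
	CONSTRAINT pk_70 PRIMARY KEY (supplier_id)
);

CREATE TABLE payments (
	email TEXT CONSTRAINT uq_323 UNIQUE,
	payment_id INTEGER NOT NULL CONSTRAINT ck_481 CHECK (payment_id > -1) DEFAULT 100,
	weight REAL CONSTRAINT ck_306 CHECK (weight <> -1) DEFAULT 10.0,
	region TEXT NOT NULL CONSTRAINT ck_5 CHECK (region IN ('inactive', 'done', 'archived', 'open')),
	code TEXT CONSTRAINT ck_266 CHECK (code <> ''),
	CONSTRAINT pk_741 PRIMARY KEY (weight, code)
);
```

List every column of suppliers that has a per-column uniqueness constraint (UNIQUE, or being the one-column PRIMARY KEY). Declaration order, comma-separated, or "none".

- title: no UNIQUE or single-column PK constraint.
- priority: no UNIQUE or single-column PK constraint.
- code: no UNIQUE or single-column PK constraint.
- notes: no UNIQUE or single-column PK constraint.
- status: no UNIQUE or single-column PK constraint.
- city: no UNIQUE or single-column PK constraint.
- total: declared UNIQUE → unique.
- supplier_id: single-column PRIMARY KEY → unique.

total, supplier_id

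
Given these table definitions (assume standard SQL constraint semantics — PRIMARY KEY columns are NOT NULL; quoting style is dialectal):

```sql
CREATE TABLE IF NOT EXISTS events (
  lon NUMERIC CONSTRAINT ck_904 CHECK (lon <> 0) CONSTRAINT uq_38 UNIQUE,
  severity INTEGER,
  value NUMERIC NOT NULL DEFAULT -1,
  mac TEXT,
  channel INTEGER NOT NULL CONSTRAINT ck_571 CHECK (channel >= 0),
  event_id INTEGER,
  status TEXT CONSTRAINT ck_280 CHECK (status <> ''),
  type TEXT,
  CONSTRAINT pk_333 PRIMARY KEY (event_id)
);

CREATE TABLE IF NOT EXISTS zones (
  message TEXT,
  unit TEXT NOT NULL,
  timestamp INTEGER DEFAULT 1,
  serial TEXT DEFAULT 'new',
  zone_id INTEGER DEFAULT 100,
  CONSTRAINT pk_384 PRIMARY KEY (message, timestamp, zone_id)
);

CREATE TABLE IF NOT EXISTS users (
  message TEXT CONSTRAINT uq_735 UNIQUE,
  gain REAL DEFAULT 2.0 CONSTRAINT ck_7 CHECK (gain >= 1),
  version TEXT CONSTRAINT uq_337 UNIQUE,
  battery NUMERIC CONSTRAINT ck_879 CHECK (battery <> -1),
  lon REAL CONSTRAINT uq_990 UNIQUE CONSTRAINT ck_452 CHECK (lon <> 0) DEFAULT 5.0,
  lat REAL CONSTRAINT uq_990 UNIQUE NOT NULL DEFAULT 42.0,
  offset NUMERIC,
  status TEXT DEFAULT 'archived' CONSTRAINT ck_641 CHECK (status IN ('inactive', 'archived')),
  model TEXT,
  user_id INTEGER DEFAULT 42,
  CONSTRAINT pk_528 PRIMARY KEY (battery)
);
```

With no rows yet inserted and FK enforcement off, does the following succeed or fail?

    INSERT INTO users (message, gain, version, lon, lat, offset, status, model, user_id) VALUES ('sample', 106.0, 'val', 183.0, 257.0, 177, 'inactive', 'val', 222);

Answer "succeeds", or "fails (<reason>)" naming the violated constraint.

fails (NOT NULL on battery)

battery is omitted from the column list and has no DEFAULT, so it would receive NULL.
But battery is part of the PRIMARY KEY (implied NOT NULL).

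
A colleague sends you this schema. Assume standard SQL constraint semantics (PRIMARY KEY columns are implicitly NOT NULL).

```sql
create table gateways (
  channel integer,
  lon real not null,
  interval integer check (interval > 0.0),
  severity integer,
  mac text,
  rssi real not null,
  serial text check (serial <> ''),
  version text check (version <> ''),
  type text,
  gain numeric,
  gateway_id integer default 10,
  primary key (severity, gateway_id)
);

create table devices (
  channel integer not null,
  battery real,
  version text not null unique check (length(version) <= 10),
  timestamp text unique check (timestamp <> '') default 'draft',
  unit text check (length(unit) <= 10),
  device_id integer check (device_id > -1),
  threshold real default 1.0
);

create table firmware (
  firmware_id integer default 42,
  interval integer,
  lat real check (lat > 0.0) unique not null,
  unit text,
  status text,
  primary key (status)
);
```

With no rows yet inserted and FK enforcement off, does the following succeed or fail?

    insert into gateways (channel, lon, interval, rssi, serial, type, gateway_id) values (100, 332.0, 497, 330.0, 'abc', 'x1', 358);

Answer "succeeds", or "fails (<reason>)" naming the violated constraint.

fails (NOT NULL on severity)

severity is omitted from the column list and has no DEFAULT, so it would receive NULL.
But severity is part of the PRIMARY KEY (implied NOT NULL).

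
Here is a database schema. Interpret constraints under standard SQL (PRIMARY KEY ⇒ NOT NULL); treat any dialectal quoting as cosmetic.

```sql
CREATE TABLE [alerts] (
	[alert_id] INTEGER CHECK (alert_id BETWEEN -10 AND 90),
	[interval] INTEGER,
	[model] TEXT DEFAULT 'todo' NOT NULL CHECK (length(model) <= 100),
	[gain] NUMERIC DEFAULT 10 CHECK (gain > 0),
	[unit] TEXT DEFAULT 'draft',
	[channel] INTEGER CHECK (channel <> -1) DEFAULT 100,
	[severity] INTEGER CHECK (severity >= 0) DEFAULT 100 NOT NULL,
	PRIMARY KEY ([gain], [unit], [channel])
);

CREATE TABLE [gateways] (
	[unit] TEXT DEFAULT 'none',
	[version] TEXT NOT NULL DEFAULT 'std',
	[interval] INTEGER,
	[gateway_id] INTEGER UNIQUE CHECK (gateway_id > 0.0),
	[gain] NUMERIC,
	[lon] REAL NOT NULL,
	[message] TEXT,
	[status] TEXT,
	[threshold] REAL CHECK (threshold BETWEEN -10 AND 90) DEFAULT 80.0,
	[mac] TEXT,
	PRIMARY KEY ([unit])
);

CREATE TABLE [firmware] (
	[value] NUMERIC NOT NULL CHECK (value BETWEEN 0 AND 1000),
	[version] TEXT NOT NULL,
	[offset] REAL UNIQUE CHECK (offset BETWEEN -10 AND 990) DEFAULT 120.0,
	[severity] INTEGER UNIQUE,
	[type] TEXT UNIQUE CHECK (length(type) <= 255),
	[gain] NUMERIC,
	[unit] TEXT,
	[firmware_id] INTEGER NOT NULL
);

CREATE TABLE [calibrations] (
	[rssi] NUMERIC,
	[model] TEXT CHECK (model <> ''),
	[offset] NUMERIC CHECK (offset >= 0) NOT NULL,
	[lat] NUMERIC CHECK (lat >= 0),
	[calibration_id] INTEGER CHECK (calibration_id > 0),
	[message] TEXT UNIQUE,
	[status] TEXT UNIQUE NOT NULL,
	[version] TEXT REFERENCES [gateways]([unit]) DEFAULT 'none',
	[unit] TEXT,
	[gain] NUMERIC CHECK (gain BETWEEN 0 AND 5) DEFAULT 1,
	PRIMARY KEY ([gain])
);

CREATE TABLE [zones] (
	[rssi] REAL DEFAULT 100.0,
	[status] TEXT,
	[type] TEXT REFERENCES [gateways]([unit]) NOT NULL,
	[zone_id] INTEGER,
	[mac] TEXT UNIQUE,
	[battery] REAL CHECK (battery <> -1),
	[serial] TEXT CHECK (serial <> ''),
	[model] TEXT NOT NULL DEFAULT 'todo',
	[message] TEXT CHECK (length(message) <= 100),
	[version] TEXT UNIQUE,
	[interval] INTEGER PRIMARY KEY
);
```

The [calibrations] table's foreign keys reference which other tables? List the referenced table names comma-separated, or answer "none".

gateways

- version REFERENCES gateways(unit).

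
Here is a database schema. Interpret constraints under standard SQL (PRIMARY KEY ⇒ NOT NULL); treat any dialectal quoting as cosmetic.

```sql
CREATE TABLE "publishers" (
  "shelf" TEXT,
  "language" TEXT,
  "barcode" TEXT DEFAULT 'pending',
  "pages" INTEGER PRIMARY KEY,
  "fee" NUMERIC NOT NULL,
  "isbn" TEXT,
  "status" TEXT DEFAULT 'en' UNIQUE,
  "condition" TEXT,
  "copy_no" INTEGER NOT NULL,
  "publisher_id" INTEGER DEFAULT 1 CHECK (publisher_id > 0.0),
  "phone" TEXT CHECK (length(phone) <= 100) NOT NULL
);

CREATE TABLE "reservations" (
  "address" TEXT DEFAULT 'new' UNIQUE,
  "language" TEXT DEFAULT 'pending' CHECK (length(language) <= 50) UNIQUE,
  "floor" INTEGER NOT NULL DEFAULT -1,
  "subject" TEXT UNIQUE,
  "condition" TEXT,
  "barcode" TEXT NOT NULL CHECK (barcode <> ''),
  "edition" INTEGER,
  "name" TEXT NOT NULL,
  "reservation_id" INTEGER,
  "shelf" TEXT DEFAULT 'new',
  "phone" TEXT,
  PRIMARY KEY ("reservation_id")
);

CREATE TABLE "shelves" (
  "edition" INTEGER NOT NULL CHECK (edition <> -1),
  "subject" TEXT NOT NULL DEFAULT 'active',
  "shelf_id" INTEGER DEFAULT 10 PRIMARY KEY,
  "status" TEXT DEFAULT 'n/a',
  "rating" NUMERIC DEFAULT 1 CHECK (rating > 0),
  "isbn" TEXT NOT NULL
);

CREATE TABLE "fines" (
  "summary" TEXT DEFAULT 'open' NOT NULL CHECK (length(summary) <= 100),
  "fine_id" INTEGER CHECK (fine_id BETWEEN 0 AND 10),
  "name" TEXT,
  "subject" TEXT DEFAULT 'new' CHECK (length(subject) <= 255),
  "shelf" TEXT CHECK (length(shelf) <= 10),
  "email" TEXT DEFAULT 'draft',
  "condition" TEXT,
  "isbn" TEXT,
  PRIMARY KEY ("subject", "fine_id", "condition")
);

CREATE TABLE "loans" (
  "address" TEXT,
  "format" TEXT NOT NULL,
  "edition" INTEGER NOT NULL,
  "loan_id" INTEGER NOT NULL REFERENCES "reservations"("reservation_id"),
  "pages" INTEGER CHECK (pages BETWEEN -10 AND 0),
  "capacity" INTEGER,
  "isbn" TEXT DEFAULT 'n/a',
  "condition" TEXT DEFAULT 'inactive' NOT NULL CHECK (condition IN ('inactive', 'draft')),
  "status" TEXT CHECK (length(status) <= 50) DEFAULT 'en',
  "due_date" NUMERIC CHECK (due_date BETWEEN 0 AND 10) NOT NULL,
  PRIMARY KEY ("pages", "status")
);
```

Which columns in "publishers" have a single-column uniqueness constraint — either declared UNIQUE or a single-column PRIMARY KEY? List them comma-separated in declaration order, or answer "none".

pages, status

- shelf: no UNIQUE or single-column PK constraint.
- language: no UNIQUE or single-column PK constraint.
- barcode: no UNIQUE or single-column PK constraint.
- pages: single-column PRIMARY KEY → unique.
- fee: no UNIQUE or single-column PK constraint.
- isbn: no UNIQUE or single-column PK constraint.
- status: declared UNIQUE → unique.
- condition: no UNIQUE or single-column PK constraint.
- copy_no: no UNIQUE or single-column PK constraint.
- publisher_id: no UNIQUE or single-column PK constraint.
- phone: no UNIQUE or single-column PK constraint.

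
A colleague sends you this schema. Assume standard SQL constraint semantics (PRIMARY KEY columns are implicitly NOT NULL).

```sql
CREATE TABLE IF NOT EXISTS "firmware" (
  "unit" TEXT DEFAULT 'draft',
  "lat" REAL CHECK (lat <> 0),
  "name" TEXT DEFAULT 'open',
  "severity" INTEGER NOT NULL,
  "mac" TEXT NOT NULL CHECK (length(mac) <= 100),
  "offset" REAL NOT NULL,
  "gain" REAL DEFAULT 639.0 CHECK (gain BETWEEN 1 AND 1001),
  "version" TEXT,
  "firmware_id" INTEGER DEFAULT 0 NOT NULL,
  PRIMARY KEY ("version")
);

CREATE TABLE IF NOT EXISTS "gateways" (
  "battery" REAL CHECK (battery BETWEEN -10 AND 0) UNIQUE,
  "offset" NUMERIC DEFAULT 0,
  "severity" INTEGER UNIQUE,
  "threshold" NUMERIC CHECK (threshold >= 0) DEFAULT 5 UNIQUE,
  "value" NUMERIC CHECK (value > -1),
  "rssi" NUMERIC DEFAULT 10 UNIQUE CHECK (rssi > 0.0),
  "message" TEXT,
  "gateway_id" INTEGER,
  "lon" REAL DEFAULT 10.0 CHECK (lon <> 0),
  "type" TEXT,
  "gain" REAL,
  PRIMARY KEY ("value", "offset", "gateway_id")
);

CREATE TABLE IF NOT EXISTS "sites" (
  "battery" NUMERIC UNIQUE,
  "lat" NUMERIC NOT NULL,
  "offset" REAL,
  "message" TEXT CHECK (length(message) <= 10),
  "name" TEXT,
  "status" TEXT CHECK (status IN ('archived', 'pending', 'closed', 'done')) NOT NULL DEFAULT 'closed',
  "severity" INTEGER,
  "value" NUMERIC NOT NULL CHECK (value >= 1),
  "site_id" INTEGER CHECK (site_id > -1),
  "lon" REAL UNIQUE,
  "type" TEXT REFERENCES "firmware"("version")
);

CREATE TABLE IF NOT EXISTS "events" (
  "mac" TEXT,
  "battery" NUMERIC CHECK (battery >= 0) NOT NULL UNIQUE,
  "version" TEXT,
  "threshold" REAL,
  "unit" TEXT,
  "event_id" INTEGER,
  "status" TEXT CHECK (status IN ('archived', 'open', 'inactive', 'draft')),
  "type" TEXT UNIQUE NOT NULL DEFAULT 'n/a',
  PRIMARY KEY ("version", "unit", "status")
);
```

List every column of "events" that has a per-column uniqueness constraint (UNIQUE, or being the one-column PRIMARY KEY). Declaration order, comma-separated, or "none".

battery, type

- mac: no UNIQUE or single-column PK constraint.
- battery: declared UNIQUE → unique.
- version: part of a composite PRIMARY KEY — only the tuple is unique, not this column on its own.
- threshold: no UNIQUE or single-column PK constraint.
- unit: part of a composite PRIMARY KEY — only the tuple is unique, not this column on its own.
- event_id: no UNIQUE or single-column PK constraint.
- status: part of a composite PRIMARY KEY — only the tuple is unique, not this column on its own.
- type: declared UNIQUE → unique.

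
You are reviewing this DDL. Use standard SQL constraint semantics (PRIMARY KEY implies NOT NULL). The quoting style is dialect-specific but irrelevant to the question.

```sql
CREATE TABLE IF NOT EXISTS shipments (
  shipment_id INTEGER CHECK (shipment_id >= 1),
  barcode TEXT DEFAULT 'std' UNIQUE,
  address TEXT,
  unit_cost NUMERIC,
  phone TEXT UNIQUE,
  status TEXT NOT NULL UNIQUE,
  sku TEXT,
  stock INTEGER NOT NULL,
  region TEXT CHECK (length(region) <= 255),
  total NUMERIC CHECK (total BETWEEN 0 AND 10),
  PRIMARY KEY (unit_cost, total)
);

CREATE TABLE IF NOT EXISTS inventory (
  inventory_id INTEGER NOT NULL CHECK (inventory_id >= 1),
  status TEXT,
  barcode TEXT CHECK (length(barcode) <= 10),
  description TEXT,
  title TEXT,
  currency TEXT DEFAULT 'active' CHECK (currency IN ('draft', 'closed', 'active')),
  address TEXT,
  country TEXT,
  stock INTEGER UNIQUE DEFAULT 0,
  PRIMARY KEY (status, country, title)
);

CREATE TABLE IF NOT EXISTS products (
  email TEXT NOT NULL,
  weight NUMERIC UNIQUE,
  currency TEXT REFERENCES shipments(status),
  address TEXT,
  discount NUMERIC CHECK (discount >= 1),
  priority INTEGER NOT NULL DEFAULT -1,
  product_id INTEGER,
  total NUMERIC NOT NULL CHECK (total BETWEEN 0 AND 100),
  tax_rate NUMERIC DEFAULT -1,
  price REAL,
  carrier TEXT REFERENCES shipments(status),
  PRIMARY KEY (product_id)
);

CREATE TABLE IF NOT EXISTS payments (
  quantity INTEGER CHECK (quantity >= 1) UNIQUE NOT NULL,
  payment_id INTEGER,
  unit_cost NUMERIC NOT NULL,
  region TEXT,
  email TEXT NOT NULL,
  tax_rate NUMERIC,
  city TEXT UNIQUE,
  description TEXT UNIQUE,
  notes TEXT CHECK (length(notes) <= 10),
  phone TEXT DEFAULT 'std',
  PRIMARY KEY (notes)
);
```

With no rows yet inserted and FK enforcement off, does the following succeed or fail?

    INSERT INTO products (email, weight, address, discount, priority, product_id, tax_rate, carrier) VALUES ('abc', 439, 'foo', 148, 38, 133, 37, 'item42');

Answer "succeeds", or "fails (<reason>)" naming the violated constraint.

fails (NOT NULL on total)

total is omitted from the column list and has no DEFAULT, so it would receive NULL.
But total is declared NOT NULL.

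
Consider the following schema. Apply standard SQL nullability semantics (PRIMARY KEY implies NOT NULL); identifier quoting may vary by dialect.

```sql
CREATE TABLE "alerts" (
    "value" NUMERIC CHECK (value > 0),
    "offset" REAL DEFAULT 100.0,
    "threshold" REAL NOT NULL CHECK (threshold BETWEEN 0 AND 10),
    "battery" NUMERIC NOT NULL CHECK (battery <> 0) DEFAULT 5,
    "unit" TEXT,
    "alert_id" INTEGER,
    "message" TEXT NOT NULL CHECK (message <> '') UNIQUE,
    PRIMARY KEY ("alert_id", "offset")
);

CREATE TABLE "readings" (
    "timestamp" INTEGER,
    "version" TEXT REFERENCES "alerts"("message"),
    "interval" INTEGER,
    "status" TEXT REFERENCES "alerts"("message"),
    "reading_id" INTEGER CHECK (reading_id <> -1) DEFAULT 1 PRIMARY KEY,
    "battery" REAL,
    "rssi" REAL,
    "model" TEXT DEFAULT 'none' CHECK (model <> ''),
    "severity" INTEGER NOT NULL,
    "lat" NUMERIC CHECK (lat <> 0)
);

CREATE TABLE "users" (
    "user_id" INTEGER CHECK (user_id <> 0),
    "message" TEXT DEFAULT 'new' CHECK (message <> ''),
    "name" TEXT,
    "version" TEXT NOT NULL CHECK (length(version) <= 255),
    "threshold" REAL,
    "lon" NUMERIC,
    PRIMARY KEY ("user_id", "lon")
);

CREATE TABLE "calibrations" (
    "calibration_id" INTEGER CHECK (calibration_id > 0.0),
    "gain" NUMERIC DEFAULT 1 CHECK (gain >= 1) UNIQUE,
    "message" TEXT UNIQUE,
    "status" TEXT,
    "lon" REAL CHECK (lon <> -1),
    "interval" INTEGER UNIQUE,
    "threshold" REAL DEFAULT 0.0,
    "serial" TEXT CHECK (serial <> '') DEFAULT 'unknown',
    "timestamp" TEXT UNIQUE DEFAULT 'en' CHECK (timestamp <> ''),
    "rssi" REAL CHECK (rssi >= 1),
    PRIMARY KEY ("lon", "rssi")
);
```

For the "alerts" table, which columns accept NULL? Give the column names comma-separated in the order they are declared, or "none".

- value: CHECK does not forbid NULL (a CHECK constraint passes when its expression is NULL) → nullable.
- offset: part of the PRIMARY KEY, which implies NOT NULL → not nullable.
- threshold: declared NOT NULL → not nullable.
- battery: declared NOT NULL → not nullable.
- unit: no NOT NULL constraint applies → nullable.
- alert_id: part of the PRIMARY KEY, which implies NOT NULL → not nullable.
- message: declared NOT NULL → not nullable.

value, unit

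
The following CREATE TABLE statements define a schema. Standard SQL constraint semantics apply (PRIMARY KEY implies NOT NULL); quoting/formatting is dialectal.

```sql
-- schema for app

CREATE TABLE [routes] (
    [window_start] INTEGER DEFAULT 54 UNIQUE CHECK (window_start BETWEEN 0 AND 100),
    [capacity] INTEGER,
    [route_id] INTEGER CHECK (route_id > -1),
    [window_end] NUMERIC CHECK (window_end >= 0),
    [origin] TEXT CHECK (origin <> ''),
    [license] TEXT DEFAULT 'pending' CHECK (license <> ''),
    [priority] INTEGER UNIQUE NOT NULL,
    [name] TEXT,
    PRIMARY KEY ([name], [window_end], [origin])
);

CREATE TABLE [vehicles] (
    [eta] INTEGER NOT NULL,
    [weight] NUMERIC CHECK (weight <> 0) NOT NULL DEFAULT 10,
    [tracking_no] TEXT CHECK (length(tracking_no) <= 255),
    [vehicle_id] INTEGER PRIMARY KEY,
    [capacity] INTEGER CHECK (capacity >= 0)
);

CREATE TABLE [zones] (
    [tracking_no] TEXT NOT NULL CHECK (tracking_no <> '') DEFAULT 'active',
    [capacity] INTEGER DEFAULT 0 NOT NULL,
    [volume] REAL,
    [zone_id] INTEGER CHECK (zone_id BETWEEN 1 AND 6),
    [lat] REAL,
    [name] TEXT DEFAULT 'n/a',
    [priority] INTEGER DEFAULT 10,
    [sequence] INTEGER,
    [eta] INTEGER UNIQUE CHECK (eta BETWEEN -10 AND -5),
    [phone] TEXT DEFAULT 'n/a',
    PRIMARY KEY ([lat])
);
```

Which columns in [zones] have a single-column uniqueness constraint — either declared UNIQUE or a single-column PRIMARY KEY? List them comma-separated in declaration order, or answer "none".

lat, eta

- tracking_no: no UNIQUE or single-column PK constraint.
- capacity: no UNIQUE or single-column PK constraint.
- volume: no UNIQUE or single-column PK constraint.
- zone_id: no UNIQUE or single-column PK constraint.
- lat: single-column PRIMARY KEY → unique.
- name: no UNIQUE or single-column PK constraint.
- priority: no UNIQUE or single-column PK constraint.
- sequence: no UNIQUE or single-column PK constraint.
- eta: declared UNIQUE → unique.
- phone: no UNIQUE or single-column PK constraint.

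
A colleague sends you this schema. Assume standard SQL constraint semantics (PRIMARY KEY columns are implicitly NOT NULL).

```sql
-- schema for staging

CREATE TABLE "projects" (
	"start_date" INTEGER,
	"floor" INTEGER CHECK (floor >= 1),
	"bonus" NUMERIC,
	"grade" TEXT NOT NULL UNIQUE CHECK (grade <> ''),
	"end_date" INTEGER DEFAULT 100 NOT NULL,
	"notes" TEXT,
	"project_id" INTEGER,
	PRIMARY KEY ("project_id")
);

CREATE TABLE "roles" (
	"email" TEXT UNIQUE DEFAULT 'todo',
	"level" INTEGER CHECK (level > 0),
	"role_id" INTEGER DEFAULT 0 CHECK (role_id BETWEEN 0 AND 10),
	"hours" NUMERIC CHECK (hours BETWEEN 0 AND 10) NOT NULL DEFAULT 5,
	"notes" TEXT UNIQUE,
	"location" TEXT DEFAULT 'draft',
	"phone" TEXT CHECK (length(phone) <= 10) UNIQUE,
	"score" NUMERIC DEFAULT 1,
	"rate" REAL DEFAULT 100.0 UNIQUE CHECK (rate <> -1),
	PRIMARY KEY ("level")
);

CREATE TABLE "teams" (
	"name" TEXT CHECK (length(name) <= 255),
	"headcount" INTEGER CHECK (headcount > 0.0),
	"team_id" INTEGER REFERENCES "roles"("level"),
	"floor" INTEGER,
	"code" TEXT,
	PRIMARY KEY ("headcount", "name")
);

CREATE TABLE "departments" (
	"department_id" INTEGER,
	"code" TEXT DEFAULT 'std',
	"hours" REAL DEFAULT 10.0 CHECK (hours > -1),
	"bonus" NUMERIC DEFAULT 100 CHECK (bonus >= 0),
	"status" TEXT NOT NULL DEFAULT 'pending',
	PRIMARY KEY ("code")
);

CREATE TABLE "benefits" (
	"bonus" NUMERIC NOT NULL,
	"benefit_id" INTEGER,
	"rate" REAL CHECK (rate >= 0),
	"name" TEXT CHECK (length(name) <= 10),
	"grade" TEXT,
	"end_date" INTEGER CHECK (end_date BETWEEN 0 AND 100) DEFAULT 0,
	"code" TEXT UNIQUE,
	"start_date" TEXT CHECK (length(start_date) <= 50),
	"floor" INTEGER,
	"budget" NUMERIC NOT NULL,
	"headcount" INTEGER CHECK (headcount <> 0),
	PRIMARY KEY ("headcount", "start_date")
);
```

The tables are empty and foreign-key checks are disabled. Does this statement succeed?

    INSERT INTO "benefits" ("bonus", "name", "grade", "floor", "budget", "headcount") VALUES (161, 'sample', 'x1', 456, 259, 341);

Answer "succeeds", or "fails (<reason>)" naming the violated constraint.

start_date is omitted from the column list and has no DEFAULT, so it would receive NULL.
But start_date is part of the PRIMARY KEY (implied NOT NULL).

fails (NOT NULL on start_date)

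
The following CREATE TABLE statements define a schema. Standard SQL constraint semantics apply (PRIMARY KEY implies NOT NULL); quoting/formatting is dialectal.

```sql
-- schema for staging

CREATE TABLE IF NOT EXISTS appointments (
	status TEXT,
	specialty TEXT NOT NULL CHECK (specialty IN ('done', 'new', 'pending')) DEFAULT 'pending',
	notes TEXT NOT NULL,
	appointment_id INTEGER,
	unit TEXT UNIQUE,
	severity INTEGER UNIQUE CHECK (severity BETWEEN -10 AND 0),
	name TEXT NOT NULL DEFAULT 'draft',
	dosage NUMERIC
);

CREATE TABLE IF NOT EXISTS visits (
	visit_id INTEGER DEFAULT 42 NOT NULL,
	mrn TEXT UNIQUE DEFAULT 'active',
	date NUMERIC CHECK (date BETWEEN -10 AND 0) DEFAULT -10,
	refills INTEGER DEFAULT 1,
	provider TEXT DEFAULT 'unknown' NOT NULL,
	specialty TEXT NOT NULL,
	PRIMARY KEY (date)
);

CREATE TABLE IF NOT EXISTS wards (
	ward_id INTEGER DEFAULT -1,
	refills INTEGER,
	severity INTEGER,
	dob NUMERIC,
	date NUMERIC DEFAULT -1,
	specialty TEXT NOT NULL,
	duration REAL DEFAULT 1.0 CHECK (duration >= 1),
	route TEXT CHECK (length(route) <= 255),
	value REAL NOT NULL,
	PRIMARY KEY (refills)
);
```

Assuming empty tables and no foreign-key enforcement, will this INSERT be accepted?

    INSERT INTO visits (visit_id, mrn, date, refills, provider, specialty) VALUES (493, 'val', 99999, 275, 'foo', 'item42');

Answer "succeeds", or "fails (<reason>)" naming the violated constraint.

fails (CHECK on date)

The value 99999 for date violates CHECK (date BETWEEN -10 AND 0).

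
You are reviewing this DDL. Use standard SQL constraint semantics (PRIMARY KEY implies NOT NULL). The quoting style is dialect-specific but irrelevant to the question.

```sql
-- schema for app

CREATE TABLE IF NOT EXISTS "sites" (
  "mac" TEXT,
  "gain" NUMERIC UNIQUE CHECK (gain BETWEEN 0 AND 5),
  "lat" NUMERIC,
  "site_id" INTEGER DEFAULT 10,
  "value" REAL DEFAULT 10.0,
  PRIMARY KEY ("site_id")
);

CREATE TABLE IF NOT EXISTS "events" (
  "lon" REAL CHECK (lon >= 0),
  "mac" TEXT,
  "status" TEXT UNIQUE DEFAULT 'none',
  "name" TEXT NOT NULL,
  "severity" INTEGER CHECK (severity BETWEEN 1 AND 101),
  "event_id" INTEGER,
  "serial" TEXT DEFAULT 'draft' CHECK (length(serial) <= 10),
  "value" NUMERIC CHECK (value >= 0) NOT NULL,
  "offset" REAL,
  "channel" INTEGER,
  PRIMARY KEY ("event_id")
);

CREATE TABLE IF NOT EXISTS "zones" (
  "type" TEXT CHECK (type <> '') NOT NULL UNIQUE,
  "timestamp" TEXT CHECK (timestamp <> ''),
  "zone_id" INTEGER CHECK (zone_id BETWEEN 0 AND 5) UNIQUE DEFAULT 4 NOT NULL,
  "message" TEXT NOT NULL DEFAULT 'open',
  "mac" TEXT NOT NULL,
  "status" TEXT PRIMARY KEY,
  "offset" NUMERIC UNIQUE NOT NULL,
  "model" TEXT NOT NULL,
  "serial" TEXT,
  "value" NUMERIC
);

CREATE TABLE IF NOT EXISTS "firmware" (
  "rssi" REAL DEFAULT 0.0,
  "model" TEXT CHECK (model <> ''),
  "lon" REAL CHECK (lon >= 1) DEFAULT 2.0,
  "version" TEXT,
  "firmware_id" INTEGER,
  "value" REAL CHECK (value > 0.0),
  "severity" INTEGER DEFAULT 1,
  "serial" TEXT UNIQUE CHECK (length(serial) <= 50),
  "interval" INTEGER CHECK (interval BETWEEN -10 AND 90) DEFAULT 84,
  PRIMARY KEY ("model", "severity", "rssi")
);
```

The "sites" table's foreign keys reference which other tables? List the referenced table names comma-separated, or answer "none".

No column in sites has a REFERENCES clause.

none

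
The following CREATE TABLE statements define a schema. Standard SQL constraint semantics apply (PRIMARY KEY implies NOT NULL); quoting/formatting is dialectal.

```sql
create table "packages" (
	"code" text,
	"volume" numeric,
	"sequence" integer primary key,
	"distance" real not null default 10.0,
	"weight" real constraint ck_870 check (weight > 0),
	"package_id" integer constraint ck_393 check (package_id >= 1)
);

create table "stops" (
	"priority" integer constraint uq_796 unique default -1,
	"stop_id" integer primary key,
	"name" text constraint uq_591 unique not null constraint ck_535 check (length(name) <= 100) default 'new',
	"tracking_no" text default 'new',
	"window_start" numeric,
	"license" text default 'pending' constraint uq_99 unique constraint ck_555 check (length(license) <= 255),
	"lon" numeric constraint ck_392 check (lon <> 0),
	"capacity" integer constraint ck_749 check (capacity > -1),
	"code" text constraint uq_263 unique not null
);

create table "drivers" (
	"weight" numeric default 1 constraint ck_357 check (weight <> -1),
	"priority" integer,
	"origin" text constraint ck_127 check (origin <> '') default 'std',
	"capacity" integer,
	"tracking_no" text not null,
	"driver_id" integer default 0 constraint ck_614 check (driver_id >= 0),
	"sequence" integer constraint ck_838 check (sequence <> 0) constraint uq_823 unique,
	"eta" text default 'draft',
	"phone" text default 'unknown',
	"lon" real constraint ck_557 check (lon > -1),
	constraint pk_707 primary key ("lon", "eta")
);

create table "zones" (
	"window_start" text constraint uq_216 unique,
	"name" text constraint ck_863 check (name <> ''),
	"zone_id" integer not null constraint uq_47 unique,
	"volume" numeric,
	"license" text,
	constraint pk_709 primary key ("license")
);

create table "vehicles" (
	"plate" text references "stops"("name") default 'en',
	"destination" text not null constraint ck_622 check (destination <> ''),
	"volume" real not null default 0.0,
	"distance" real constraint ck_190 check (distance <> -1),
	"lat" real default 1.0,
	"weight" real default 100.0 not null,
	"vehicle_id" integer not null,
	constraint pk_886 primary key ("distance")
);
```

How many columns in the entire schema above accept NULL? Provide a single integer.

22

packages: 4 nullable (code, volume, weight, package_id — PK (sequence) and explicit NOT NULL columns excluded).
stops: 6 nullable (priority, tracking_no, window_start, license, lon, capacity — PK (stop_id) and explicit NOT NULL columns excluded).
drivers: 7 nullable (weight, priority, origin, capacity, driver_id, sequence, phone — PK (lon, eta) and explicit NOT NULL columns excluded).
zones: 3 nullable (window_start, name, volume — PK (license) and explicit NOT NULL columns excluded).
vehicles: 2 nullable (plate, lat — PK (distance) and explicit NOT NULL columns excluded).
Total: 4 + 6 + 7 + 3 + 2 = 22.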